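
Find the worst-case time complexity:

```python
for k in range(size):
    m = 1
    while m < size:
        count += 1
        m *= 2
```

Time complexity: O(n log n).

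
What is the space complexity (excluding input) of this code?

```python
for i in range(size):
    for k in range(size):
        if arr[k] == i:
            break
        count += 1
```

Space complexity: O(1).
Only a constant amount of auxiliary storage is used; nothing grows with n.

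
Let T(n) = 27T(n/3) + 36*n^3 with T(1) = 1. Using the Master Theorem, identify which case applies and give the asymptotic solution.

a=27, b=3, f(n)=36*n^3.
log_3(27) = 3, so n^(log_b(a)) = n^3.
f(n) = Theta(n^3), so Case 2 applies.
T(n) = Theta(n^3 log n).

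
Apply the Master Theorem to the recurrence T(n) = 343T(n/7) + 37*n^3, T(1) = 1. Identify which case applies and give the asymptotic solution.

a=343, b=7, f(n)=37*n^3.
log_7(343) = 3, so n^(log_b(a)) = n^3.
f(n) = Theta(n^3), so Case 2 applies.
T(n) = Theta(n^3 log n).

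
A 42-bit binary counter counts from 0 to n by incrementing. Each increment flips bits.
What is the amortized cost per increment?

Bit i flips every 2^i increments. Total flips over n increments: sum_{i=0}^{42} n/2^i < 2n. Amortized cost: 2n/n = O(1).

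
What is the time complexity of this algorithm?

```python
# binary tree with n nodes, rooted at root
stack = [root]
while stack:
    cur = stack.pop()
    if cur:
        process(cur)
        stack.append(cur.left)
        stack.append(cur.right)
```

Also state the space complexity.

Time complexity: O(n).
Space complexity: O(n).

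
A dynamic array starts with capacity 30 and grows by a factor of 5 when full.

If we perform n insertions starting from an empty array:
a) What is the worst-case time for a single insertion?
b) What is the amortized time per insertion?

(a) Worst-case single insertion: O(n) -- when the array is full at capacity c, the resize copies all c elements, and c can be Theta(n).
(b) Resizes happen at sizes 30, 150, 750, ... Total copy cost for n insertions: 30 + 150 + ... = O(n) (geometric series with ratio 1/5). Amortized cost per insertion: O(n)/n = O(1).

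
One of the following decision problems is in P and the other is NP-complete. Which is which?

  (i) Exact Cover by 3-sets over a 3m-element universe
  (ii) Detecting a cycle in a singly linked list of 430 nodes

(i) is NP-complete: one of Karp's 21 NP-complete problems.
(ii) is P: Floyd's tortoise-and-hare runs in O(n) time, O(1) space.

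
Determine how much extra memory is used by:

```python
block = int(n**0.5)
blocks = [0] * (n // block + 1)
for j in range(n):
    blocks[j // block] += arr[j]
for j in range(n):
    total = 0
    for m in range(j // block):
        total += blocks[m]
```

Space complexity: O(sqrt(n)).
Storage scales with sqrt(n).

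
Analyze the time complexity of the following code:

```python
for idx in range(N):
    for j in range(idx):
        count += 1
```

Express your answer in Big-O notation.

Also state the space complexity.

Time complexity: O(n^2).
Space complexity: O(1).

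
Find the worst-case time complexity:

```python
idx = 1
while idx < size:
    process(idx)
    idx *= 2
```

Time complexity: O(log n).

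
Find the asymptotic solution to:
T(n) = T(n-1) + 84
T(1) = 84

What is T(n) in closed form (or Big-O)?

Unrolling: T(n) = T(n-1) + 84 = T(n-2) + 2*84 = ... = T(1) + (n-1)*84 = 84 + (n-1)*84 = 84n.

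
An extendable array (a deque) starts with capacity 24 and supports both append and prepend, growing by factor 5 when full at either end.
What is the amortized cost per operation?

Growth at either end copies all elements; capacities form a geometric sequence with ratio 5, so total copy cost over n operations is O(n) (two geometric series). Amortized O(1).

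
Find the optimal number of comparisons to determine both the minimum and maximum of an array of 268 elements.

Naive approach: 534 comparisons (267 for max + 267 for min).
Optimal: Compare elements in pairs first (floor(n/2) = 134 comparisons), then find max among winners and min among losers (133 comparisons each).
Total: ceil(3n/2) - 2 = 400 comparisons. An adversary argument shows this is also a lower bound.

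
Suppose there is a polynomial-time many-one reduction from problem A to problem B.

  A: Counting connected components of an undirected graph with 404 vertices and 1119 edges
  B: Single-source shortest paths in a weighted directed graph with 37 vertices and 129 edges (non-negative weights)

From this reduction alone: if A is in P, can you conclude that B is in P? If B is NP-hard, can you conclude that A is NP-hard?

A poly-time reduction A <=_p B transfers tractability DOWN (B easy => A easy) and hardness UP (A hard => B hard), not the reverse.
From A in P, the reduction alone does NOT give B in P: any problem in P trivially reduces to SAT, yet SAT is not known to be in P.
From B NP-hard, the reduction alone does NOT give A NP-hard: again, easy problems reduce to hard ones.
(Here in fact A is P and B is P.)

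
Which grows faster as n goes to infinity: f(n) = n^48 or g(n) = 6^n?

g(n) = 6^n grows faster: any exponential with base > 1 dominates every polynomial.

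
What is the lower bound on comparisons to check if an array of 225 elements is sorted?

To verify 225 elements are sorted, we must compare each consecutive pair. Skipping any pair allows an adversary to swap them. Therefore 224 comparisons are necessary and sufficient.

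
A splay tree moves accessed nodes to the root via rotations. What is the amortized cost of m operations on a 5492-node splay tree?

Using a potential function Phi = sum of log(size of subtree) for each node, each splay operation has amortized cost O(log n) where n = 5492. Bad individual operations (O(n)) are offset by decreased potential.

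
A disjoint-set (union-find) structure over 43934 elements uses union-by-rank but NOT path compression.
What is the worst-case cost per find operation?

Union-by-rank alone keeps every tree's height <= log_2(43934) ~= 15.4. Each find traverses from a node to its root, costing O(height) = O(log n). Without path compression this bound is tight.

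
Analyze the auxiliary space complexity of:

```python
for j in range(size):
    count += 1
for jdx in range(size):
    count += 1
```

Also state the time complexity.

Space complexity: O(1).
Only a constant amount of auxiliary storage is used; nothing grows with n.
Time complexity: O(n).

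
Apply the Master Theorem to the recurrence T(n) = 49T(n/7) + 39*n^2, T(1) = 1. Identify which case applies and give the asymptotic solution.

a=49, b=7, f(n)=39*n^2.
log_7(49) = 2, so n^(log_b(a)) = n^2.
f(n) = Theta(n^2), so Case 2 applies.
T(n) = Theta(n^2 log n).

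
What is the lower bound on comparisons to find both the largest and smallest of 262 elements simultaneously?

Pair elements first (floor(262/2) comparisons), then find max among winners and min among losers. Total: ceil(3*262/2) - 2 = 391 comparisons.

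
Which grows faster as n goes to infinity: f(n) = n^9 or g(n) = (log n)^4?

f(n) = n^9 grows faster: any positive polynomial dominates any polylog.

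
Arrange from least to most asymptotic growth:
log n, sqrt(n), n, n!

Ordered by growth rate: log n < sqrt(n) < n < n!.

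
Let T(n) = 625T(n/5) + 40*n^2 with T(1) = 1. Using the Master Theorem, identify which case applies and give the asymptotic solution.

a=625, b=5, f(n)=40*n^2.
log_5(625) = 4 > 2.
Since f(n) = O(n^2) is polynomially smaller than n^4, Case 1 applies.
T(n) = Theta(n^4).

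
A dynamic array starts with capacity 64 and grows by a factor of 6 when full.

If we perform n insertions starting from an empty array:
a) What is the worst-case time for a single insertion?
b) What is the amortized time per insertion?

(a) Worst-case single insertion: O(n) -- when the array is full at capacity c, the resize copies all c elements, and c can be Theta(n).
(b) Resizes happen at sizes 64, 384, 2304, ... Total copy cost for n insertions: 64 + 384 + ... = O(n) (geometric series with ratio 1/6). Amortized cost per insertion: O(n)/n = O(1).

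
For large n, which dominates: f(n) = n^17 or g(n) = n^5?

f(n) = n^17 grows faster: n^17/n^5 = n^12 -> infinity.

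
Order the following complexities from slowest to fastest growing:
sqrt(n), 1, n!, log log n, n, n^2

Ordered by growth rate: 1 < log log n < sqrt(n) < n < n^2 < n!.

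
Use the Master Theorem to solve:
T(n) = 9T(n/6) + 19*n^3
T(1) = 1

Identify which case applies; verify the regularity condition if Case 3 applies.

a=9, b=6, f(n)=19*n^3.
log_6(9) = 1.226 < 3.
f(n) = Omega(n^(1.226+epsilon)) for some epsilon > 0, so Case 3 is the candidate.
Regularity: a*f(n/b) = 9*19*(n/6)^3 = (9/216)*19*n^3 <= c*f(n) with c = 9/216 < 1. Satisfied.
Case 3: T(n) = Theta(n^3).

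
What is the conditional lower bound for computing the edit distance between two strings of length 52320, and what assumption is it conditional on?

Under SETH (the Strong Exponential Time Hypothesis), edit distance on length-52320 strings cannot be computed in O(n^(2-epsilon)) time for any epsilon > 0 (Backurs-Indyk). The reduction is from CNF-SAT via the orthogonal vectors problem.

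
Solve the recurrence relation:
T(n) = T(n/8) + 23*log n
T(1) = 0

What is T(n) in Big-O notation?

Each of the log_8(n) levels adds O(log n). T(n) = O(log^2 n).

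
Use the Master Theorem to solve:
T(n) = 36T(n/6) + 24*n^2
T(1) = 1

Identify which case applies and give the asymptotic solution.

a=36, b=6, f(n)=24*n^2.
log_6(36) = 2, so n^(log_b(a)) = n^2.
f(n) = Theta(n^2), so Case 2 applies.
T(n) = Theta(n^2 log n).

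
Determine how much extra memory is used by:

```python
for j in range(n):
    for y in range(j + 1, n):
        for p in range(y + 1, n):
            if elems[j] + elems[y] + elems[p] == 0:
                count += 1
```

Space complexity: O(1).
Only a constant amount of auxiliary storage is used; nothing grows with n.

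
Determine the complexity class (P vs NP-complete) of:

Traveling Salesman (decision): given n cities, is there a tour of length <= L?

This problem is NP-complete: reduces from Hamiltonian Cycle.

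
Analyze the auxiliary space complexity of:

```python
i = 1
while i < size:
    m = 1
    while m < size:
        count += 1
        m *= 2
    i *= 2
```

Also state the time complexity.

Space complexity: O(1).
Only a constant amount of auxiliary storage is used; nothing grows with n.
Time complexity: O(log^2 n).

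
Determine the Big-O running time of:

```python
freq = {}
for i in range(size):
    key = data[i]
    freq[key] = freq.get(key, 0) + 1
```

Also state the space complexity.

Time complexity: O(n).
Space complexity: O(n).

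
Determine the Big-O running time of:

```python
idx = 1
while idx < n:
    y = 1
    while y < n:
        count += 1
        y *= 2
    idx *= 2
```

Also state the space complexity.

Time complexity: O(log^2 n).
Space complexity: O(1).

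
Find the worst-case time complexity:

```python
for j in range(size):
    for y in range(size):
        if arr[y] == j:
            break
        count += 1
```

Time complexity: O(n^2).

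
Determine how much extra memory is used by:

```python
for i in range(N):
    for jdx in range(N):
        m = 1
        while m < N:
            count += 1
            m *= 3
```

Space complexity: O(1).
Only a constant amount of auxiliary storage is used; nothing grows with n.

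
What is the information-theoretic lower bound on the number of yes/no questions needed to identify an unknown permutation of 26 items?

There are 26! = 403291461126605635584000000 permutations. Each yes/no question gives at most 1 bit, so at least ceil(log_2(403291461126605635584000000)) = 89 questions are needed.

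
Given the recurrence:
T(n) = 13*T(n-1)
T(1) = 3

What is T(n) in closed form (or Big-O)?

Each step multiplies by 13. T(n) = T(1)*13^(n-1) = 3*13^(n-1).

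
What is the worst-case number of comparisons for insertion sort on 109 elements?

Insertion sort on reverse-sorted input: 1 + 2 + ... + (109-1) = 5886 comparisons.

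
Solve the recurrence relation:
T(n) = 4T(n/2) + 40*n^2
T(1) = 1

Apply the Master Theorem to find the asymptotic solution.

a=4, b=2, f(n)=40*n^2. log_2(4) = 2. Case 2: T(n) = O(n^2 log n).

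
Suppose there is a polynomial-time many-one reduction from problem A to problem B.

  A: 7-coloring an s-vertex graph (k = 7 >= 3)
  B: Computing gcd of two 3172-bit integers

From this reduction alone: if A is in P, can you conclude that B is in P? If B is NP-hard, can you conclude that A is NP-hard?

A poly-time reduction A <=_p B transfers tractability DOWN (B easy => A easy) and hardness UP (A hard => B hard), not the reverse.
From A in P, the reduction alone does NOT give B in P: any problem in P trivially reduces to SAT, yet SAT is not known to be in P.
From B NP-hard, the reduction alone does NOT give A NP-hard: again, easy problems reduce to hard ones.
(Here in fact A is NP-complete and B is in P, so no such reduction is known -- its existence would imply P = NP; the analysis concerns only what the assumed reduction would or would not let you conclude.)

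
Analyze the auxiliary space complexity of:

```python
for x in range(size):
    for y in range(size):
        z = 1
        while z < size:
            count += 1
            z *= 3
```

Space complexity: O(1).
Only a constant amount of auxiliary storage is used; nothing grows with n.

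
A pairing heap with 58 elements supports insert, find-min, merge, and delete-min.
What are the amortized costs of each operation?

Pairing heaps are self-adjusting heap-ordered trees. Insert and merge link two roots: O(1). Find-min reads the root: O(1). Delete-min removes the root, then pairs children in two passes; amortized cost is O(log 58) = O(log n).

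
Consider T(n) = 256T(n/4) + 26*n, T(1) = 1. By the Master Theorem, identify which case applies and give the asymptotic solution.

a=256, b=4, f(n)=26*n.
log_4(256) = 4 > 1.
Since f(n) = O(n^1) is polynomially smaller than n^4, Case 1 applies.
T(n) = Theta(n^4).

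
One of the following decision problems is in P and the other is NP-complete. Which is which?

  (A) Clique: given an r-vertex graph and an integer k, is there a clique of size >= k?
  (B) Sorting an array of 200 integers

(A) is NP-complete: complement of Independent Set / Vertex Cover (with k part of the input).
(B) is P: merge sort runs in O(n log n).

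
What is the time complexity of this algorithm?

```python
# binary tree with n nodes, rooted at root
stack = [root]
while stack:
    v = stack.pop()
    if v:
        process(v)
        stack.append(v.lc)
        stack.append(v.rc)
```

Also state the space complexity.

Time complexity: O(n).
Space complexity: O(n).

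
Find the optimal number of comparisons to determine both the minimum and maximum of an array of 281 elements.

Naive approach: 560 comparisons (280 for max + 280 for min).
Optimal: Compare elements in pairs first (floor(n/2) = 140 comparisons), then find max among winners and min among losers (140 comparisons each).
Total: ceil(3n/2) - 2 = 420 comparisons. An adversary argument shows this is also a lower bound.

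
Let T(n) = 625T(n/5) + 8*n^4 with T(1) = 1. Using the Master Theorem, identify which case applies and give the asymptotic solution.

a=625, b=5, f(n)=8*n^4.
log_5(625) = 4, so n^(log_b(a)) = n^4.
f(n) = Theta(n^4), so Case 2 applies.
T(n) = Theta(n^4 log n).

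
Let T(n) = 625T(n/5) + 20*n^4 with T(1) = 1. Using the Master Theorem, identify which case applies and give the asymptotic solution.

a=625, b=5, f(n)=20*n^4.
log_5(625) = 4, so n^(log_b(a)) = n^4.
f(n) = Theta(n^4), so Case 2 applies.
T(n) = Theta(n^4 log n).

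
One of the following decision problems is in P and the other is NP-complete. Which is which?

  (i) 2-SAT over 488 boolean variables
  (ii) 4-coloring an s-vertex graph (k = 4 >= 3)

(i) is P: 2-SAT is solvable in linear time via implication-graph SCCs.
(ii) is NP-complete: graph k-coloring for k>=3 is NP-complete by reduction from 3-SAT.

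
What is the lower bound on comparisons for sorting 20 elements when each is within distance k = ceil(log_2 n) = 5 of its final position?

Partition the 20 positions into floor(n/k) blocks of k = 5 consecutive positions; any permutation within a block keeps every element within k of its final position, so there are at least (k!)^(n/k) distinguishable inputs. Lower bound: log_2((k!)^(n/k)) = (n/k) * log_2(k!) = Theta(n log k); with k = ceil(log_2 n), this is Omega(n log log n).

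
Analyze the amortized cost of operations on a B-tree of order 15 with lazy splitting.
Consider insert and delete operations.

In a B-tree of order 15, a node splits when it has 15 keys. With lazy splitting, we use potential Phi = number of full nodes + number of near-empty nodes. Each split costs O(1) but reduces potential. Between splits, at least 7 insertions must occur in that node. Amortized structural cost is O(1) per operation, plus O(log_15 n) traversal.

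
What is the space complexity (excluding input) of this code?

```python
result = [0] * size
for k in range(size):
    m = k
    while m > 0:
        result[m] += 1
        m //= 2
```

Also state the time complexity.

Space complexity: O(n).
Auxiliary storage grows linearly with the input size n in the worst case.
Time complexity: O(n log n).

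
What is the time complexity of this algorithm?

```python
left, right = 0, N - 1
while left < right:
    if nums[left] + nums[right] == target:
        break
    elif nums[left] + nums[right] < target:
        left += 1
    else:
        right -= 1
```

Time complexity: O(n).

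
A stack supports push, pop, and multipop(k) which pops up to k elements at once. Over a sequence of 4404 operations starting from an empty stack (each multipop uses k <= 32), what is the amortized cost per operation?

Each element is pushed exactly once and popped at most once (whether by pop or as part of a multipop). So the total number of individual pops over the whole sequence is at most the number of pushes, which is at most 4404. Total work <= 2 * 4404, hence O(1) amortized per operation.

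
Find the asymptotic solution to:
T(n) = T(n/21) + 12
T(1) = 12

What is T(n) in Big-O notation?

Each step divides n by 21 and adds 12. After log_21(n) steps, T(n) = O(log n).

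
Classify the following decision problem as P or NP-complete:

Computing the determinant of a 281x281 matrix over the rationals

This problem is in P: Gaussian elimination runs in O(n^3).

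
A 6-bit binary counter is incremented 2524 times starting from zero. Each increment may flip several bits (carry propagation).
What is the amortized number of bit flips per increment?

Bit i flips on every 2^i-th increment, so over 2524 increments bit i flips floor(2524/2^i) times. Summing over i: total flips < 2 * 2524. Amortized: < 2 = O(1) per increment.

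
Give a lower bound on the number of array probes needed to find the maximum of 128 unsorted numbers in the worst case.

Adversary: any unprobed cell could hold a value larger than everything seen so far. If fewer than 128 cells are probed, the adversary places the max in an unprobed cell. So all 128 cells must be examined; together with 128-1 comparisons this is tight.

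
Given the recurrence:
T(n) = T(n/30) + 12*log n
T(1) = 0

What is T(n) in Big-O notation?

Each of the log_30(n) levels adds O(log n). T(n) = O(log^2 n).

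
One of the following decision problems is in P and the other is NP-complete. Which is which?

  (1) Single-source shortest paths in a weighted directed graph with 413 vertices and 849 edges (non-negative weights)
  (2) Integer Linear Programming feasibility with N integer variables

(1) is P: Dijkstra's algorithm runs in O((V+E) log V).
(2) is NP-complete: ILP feasibility is NP-complete (LP relaxation is in P).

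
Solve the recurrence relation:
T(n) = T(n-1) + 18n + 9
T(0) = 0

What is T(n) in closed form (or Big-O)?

Dominant term in sum is 18*sum(i, i=1..n) = 18*n*(n+1)/2 = O(n^2).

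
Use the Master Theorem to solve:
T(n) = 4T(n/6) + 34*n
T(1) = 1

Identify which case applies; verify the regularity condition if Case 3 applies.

a=4, b=6, f(n)=34*n.
log_6(4) = 0.7737 < 1.
f(n) = Omega(n^(0.7737+epsilon)) for some epsilon > 0, so Case 3 is the candidate.
Regularity: a*f(n/b) = 4*34*(n/6)^1 = (4/6)*34*n^1 <= c*f(n) with c = 4/6 < 1. Satisfied.
Case 3: T(n) = Theta(n).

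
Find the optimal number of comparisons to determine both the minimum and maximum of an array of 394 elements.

Naive approach: 786 comparisons (393 for max + 393 for min).
Optimal: Compare elements in pairs first (floor(n/2) = 197 comparisons), then find max among winners and min among losers (196 comparisons each).
Total: ceil(3n/2) - 2 = 589 comparisons. An adversary argument shows this is also a lower bound.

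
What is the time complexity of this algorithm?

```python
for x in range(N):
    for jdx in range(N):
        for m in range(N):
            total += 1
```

Time complexity: O(n^3).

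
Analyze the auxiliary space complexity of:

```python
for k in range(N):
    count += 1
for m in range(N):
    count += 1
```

Space complexity: O(1).
Only a constant amount of auxiliary storage is used; nothing grows with n.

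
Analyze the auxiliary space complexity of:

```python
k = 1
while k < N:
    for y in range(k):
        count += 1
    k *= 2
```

Space complexity: O(1).
Only a constant amount of auxiliary storage is used; nothing grows with n.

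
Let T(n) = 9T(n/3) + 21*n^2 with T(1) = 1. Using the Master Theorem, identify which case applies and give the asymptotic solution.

a=9, b=3, f(n)=21*n^2.
log_3(9) = 2, so n^(log_b(a)) = n^2.
f(n) = Theta(n^2), so Case 2 applies.
T(n) = Theta(n^2 log n).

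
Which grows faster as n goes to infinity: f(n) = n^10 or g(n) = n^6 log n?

f(n) = n^10 grows faster: n^10 / (n^6 log n) = n^4/log n -> infinity.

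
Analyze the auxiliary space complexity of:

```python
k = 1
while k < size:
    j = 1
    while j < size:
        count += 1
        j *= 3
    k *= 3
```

Space complexity: O(1).
Only a constant amount of auxiliary storage is used; nothing grows with n.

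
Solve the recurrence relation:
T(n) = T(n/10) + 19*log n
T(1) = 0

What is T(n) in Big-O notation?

Each of the log_10(n) levels adds O(log n). T(n) = O(log^2 n).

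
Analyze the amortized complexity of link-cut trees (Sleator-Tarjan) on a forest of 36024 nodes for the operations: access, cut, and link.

Link-cut trees represent the forest using splay trees over preferred paths. With potential Phi = sum over nodes of log(size of virtual subtree), each access on 36024 nodes is O(log 36024) = O(log n) amortized by the splay-tree access lemma. Cut and link are O(1) plus one access.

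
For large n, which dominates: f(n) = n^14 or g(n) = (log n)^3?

f(n) = n^14 grows faster: any positive polynomial dominates any polylog.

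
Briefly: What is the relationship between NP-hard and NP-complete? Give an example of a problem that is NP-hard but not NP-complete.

NP-hard: at least as hard as any NP problem (but need not be in NP). NP-complete = NP-hard intersection NP. The Halting Problem is NP-hard but undecidable (not in NP). The optimization version of TSP is NP-hard but not a decision problem.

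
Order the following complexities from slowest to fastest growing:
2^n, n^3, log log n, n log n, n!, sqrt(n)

Ordered by growth rate: log log n < sqrt(n) < n log n < n^3 < 2^n < n!.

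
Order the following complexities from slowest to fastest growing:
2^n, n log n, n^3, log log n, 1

Ordered by growth rate: 1 < log log n < n log n < n^3 < 2^n.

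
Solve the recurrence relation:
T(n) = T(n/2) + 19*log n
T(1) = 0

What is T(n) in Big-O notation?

Each of the log_2(n) levels adds O(log n). T(n) = O(log^2 n).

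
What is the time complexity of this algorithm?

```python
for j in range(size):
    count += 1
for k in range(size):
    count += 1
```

Time complexity: O(n).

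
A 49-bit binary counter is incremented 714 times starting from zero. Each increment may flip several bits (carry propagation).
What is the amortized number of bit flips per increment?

Bit i flips on every 2^i-th increment, so over 714 increments bit i flips floor(714/2^i) times. Summing over i: total flips < 2 * 714. Amortized: < 2 = O(1) per increment.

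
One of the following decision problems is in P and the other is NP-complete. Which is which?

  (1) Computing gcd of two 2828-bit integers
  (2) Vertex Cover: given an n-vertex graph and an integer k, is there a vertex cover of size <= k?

(1) is P: the Euclidean algorithm runs in polynomial time in the bit-length.
(2) is NP-complete: one of Karp's 21 NP-complete problems (with k part of the input; for any fixed constant k it is in P).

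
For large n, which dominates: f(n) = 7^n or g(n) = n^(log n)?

f(n) = 7^n grows faster: take logs: log(n^(log n)) = (log n)^2, log(7^n) = n log 7; n dominates (log n)^2.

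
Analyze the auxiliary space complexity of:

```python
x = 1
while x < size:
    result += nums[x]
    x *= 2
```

Space complexity: O(1).
Only a constant amount of auxiliary storage is used; nothing grows with n.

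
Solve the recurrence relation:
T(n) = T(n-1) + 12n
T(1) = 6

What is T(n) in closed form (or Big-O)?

Unrolling: T(n) = 6 + 12*(2 + 3 + ... + n) = 6 + 12*(n(n+1)/2 - 1) = O(n^2).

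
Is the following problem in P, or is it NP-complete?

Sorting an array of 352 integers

This problem is in P: merge sort runs in O(n log n).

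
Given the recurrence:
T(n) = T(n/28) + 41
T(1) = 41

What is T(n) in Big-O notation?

Each step divides n by 28 and adds 41. After log_28(n) steps, T(n) = O(log n).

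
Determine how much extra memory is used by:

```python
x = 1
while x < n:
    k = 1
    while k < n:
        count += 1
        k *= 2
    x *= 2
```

Space complexity: O(1).
Only a constant amount of auxiliary storage is used; nothing grows with n.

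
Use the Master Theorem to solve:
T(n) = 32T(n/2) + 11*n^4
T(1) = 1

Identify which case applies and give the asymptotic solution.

a=32, b=2, f(n)=11*n^4.
log_2(32) = 5 > 4.
Since f(n) = O(n^4) is polynomially smaller than n^5, Case 1 applies.
T(n) = Theta(n^5).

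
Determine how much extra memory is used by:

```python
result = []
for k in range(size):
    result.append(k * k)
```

Space complexity: O(n).
Auxiliary storage grows linearly with the input size n in the worst case.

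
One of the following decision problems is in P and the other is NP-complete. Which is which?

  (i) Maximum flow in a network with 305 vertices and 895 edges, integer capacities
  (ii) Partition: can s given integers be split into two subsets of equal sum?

(i) is P: Edmonds-Karp / push-relabel run in polynomial time.
(ii) is NP-complete: Subset Sum reduces to it (one of Karp's 21 NP-complete problems).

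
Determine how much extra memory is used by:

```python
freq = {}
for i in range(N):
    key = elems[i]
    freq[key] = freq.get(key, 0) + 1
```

Space complexity: O(n).
Auxiliary storage grows linearly with the input size n in the worst case.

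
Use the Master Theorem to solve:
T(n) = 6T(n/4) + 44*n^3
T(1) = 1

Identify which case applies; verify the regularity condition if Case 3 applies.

a=6, b=4, f(n)=44*n^3.
log_4(6) = 1.292 < 3.
f(n) = Omega(n^(1.292+epsilon)) for some epsilon > 0, so Case 3 is the candidate.
Regularity: a*f(n/b) = 6*44*(n/4)^3 = (6/64)*44*n^3 <= c*f(n) with c = 6/64 < 1. Satisfied.
Case 3: T(n) = Theta(n^3).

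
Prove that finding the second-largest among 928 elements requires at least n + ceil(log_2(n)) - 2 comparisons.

Lower bound (adversary): identifying the maximum requires 928-1 comparisons (each eliminates one candidate). Assign weight 1 to each element; on each comparison the adversary lets the heavier side win and gives it the loser's weight. The max ends with weight 928, but each comparison it wins at most doubles its weight, so the max must win >= ceil(log_2(928)) = 10 comparisons. The second-largest is one of those 10 direct losers to the max, and identifying which one is largest needs >= 10-1 further comparisons. Total >= 928-1 + 10-1 = 936.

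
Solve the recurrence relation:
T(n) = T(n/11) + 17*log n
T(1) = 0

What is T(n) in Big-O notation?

Each of the log_11(n) levels adds O(log n). T(n) = O(log^2 n).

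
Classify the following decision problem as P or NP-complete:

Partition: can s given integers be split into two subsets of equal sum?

This problem is NP-complete: Subset Sum reduces to it (one of Karp's 21 NP-complete problems).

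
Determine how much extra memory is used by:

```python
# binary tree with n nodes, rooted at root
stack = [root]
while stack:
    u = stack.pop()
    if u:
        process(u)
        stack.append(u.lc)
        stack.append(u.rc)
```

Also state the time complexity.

Space complexity: O(n).
Auxiliary storage grows linearly with the input size n in the worst case.
Time complexity: O(n).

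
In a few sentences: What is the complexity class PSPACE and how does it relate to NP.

PSPACE is the class of problems solvable with polynomial space. NP is a subset of PSPACE (a poly-space machine can enumerate all certificates). PSPACE-complete problems include QBF (quantified Boolean formulas) and generalized games. It is unknown whether NP = PSPACE.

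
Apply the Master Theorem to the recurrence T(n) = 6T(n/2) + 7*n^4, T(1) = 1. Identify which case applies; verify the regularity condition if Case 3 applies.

a=6, b=2, f(n)=7*n^4.
log_2(6) = 2.585 < 4.
f(n) = Omega(n^(2.585+epsilon)) for some epsilon > 0, so Case 3 is the candidate.
Regularity: a*f(n/b) = 6*7*(n/2)^4 = (6/16)*7*n^4 <= c*f(n) with c = 6/16 < 1. Satisfied.
Case 3: T(n) = Theta(n^4).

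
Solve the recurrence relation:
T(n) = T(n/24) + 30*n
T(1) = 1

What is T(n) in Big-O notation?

Geometric series: 30*n*(1 + 1/24 + 1/24^2 + ...) = O(n). T(n) = O(n).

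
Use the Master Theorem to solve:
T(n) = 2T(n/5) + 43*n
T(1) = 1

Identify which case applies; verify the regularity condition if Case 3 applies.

a=2, b=5, f(n)=43*n.
log_5(2) = 0.4307 < 1.
f(n) = Omega(n^(0.4307+epsilon)) for some epsilon > 0, so Case 3 is the candidate.
Regularity: a*f(n/b) = 2*43*(n/5)^1 = (2/5)*43*n^1 <= c*f(n) with c = 2/5 < 1. Satisfied.
Case 3: T(n) = Theta(n).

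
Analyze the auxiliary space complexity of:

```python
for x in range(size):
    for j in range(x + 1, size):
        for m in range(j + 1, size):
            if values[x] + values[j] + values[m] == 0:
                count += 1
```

Space complexity: O(1).
Only a constant amount of auxiliary storage is used; nothing grows with n.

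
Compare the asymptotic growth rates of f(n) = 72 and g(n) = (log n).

g(n) = (log n) grows faster: any unbounded function dominates a constant.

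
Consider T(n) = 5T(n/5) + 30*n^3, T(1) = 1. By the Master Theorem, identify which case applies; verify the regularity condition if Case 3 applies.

a=5, b=5, f(n)=30*n^3.
log_5(5) = 1 < 3.
f(n) = Omega(n^(1+epsilon)) for some epsilon > 0, so Case 3 is the candidate.
Regularity: a*f(n/b) = 5*30*(n/5)^3 = (5/125)*30*n^3 <= c*f(n) with c = 5/125 < 1. Satisfied.
Case 3: T(n) = Theta(n^3).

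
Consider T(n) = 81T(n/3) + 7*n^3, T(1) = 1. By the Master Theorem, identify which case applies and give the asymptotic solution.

a=81, b=3, f(n)=7*n^3.
log_3(81) = 4 > 3.
Since f(n) = O(n^3) is polynomially smaller than n^4, Case 1 applies.
T(n) = Theta(n^4).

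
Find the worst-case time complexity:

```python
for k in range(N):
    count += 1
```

Time complexity: O(n).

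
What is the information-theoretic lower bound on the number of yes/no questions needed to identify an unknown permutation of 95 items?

There are 95! = 10329978488239059262599702099394727095397746340117372869212250571234293987594703124871765375385424468563282236864226607350415360000000000000000000000 permutations. Each yes/no question gives at most 1 bit, so at least ceil(log_2(10329978488239059262599702099394727095397746340117372869212250571234293987594703124871765375385424468563282236864226607350415360000000000000000000000)) = 492 questions are needed.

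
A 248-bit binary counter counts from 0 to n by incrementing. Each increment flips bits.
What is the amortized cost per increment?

Bit i flips every 2^i increments. Total flips over n increments: sum_{i=0}^{248} n/2^i < 2n. Amortized cost: 2n/n = O(1).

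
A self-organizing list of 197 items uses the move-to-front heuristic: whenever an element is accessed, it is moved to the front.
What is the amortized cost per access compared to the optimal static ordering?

With potential Phi = number of inversions between the MTF list and the optimal static list (at most C(197,2)), each access has amortized cost at most 2 * (cost under optimal static ordering). This is the move-to-front 2-competitiveness result.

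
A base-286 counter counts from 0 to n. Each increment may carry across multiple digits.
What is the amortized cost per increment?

Digit at position i changes every 286^i increments. Total digit changes over n increments: n * 286/(286-1) = O(n). Amortized: O(1).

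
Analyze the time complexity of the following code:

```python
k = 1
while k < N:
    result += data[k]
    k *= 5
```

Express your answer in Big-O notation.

Time complexity: O(log n).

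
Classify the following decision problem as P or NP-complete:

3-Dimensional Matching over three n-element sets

This problem is NP-complete: one of Karp's 21 NP-complete problems.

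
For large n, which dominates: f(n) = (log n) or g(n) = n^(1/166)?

g(n) = n^(1/166) grows faster: any positive power of n dominates any polylog.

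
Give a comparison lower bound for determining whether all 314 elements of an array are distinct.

In the algebraic decision-tree model, the YES region for element distinctness on 314 elements has 314! connected components (one per ordering). Ben-Or's theorem then gives a lower bound of Omega(log(n!)) = Omega(n log n).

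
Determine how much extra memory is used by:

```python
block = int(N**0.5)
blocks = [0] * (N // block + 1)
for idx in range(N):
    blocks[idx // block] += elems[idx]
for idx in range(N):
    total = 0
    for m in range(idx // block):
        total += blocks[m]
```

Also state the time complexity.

Space complexity: O(sqrt(n)).
Storage scales with sqrt(n).
Time complexity: O(n * sqrt(n)).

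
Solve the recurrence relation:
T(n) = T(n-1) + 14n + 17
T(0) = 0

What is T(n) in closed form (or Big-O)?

Dominant term in sum is 14*sum(i, i=1..n) = 14*n*(n+1)/2 = O(n^2).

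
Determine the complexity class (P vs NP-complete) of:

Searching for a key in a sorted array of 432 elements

This problem is in P: binary search runs in O(log n).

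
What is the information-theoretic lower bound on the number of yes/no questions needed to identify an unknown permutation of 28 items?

There are 28! = 304888344611713860501504000000 permutations. Each yes/no question gives at most 1 bit, so at least ceil(log_2(304888344611713860501504000000)) = 98 questions are needed.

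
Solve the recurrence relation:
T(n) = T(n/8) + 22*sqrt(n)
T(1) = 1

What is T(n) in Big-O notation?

Each level contributes sqrt(n/8^k). Geometric series with ratio 1/sqrt(8) < 1 sums to O(sqrt(n)).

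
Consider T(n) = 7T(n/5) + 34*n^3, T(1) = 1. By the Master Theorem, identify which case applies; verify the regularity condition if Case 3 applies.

a=7, b=5, f(n)=34*n^3.
log_5(7) = 1.209 < 3.
f(n) = Omega(n^(1.209+epsilon)) for some epsilon > 0, so Case 3 is the candidate.
Regularity: a*f(n/b) = 7*34*(n/5)^3 = (7/125)*34*n^3 <= c*f(n) with c = 7/125 < 1. Satisfied.
Case 3: T(n) = Theta(n^3).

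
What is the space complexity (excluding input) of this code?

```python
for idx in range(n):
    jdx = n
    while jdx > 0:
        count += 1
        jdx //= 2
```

Space complexity: O(1).
Only a constant amount of auxiliary storage is used; nothing grows with n.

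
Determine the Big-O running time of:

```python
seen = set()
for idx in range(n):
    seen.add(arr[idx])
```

Time complexity: O(n).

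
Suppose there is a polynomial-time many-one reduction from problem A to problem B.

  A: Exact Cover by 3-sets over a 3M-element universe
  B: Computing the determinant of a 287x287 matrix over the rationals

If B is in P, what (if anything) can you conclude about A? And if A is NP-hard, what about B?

A poly-time reduction A <=_p B means any A-instance can be transformed to a B-instance in poly time.
If B is in P: compose the reduction with B's poly-time algorithm to solve A in poly time, so A is in P.
If A is NP-hard: every NP problem reduces to A, which reduces to B; composing reductions, every NP problem reduces to B, so B is NP-hard.
(Here in fact A is NP-complete and B is in P, so no such reduction is known -- its existence would imply P = NP; the analysis concerns only what the assumed reduction would or would not let you conclude.)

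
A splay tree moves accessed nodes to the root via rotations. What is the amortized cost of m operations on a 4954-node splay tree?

Using a potential function Phi = sum of log(size of subtree) for each node, each splay operation has amortized cost O(log n) where n = 4954. Bad individual operations (O(n)) are offset by decreased potential.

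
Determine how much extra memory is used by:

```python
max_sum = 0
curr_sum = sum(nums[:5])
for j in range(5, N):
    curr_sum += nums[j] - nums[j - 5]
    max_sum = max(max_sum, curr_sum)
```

Space complexity: O(1).
Only a constant amount of auxiliary storage is used; nothing grows with n.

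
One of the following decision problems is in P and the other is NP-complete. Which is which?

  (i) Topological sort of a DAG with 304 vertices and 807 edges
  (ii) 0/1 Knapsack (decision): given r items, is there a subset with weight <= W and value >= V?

(i) is P: DFS-based topological sort runs in O(V+E).
(ii) is NP-complete: reduces from Subset Sum.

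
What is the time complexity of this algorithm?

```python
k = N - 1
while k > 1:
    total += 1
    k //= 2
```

Time complexity: O(log n).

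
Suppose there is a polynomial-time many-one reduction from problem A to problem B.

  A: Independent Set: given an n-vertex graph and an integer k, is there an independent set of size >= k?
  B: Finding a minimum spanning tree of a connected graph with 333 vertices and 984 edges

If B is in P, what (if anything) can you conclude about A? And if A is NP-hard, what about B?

A poly-time reduction A <=_p B means any A-instance can be transformed to a B-instance in poly time.
If B is in P: compose the reduction with B's poly-time algorithm to solve A in poly time, so A is in P.
If A is NP-hard: every NP problem reduces to A, which reduces to B; composing reductions, every NP problem reduces to B, so B is NP-hard.
(Here in fact A is NP-complete and B is in P, so no such reduction is known -- its existence would imply P = NP; the analysis concerns only what the assumed reduction would or would not let you conclude.)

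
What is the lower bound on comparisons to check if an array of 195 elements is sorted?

To verify 195 elements are sorted, we must compare each consecutive pair. Skipping any pair allows an adversary to swap them. Therefore 194 comparisons are necessary and sufficient.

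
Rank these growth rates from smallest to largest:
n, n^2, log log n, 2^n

Ordered by growth rate: log log n < n < n^2 < 2^n.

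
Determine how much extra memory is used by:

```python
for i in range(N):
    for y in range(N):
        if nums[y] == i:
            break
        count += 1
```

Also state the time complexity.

Space complexity: O(1).
Only a constant amount of auxiliary storage is used; nothing grows with n.
Time complexity: O(n^2).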